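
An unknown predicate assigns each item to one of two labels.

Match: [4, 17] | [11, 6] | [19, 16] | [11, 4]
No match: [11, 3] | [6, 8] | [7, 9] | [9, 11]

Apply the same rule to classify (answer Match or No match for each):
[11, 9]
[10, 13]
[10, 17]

Every 'Match' example satisfies: sum is odd. None of the 'No match' examples do.
[11, 9]: 11+9 = 20 — doesn't qualify, so No match. [10, 13]: 10+13 = 23 — fits, so Match. [10, 17]: 10+17 = 27 — fits, so Match.

No match, Match, Match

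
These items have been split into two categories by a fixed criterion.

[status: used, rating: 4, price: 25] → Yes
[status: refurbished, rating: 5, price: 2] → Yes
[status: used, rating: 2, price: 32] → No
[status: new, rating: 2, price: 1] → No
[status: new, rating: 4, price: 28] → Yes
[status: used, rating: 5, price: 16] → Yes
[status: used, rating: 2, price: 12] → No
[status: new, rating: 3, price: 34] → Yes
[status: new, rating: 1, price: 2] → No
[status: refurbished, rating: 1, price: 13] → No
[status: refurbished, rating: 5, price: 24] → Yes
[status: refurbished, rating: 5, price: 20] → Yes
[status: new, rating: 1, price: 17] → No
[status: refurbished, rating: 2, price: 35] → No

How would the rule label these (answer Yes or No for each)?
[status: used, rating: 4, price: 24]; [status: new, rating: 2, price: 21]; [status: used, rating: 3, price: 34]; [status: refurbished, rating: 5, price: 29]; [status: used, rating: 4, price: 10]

'Yes' ⟺ rating ≥ 3.
Yes: [status: used, rating: 4, price: 24], since rating = 4.
No: [status: new, rating: 2, price: 21], since rating = 2.
Yes: [status: used, rating: 3, price: 34], since rating = 3.
Yes: [status: refurbished, rating: 5, price: 29], since rating = 5.
Yes: [status: used, rating: 4, price: 10], since rating = 4.

Yes, No, Yes, Yes, Yes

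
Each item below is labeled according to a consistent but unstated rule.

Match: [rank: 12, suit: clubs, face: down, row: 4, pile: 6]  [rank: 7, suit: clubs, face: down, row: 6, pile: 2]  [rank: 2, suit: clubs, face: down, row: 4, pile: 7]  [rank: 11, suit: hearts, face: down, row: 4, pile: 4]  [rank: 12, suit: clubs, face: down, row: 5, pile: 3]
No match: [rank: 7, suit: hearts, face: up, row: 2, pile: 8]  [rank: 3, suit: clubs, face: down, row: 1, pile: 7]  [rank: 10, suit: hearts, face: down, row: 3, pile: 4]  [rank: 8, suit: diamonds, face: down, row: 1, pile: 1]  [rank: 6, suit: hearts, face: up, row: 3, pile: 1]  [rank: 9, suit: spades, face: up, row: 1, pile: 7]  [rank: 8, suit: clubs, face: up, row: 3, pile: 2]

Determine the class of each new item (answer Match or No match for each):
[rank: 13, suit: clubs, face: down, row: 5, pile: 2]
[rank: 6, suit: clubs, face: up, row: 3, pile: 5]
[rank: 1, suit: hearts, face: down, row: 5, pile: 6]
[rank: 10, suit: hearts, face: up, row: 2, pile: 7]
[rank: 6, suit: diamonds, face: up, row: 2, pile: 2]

The classifier is using: row ≥ 4.
[rank: 13, suit: clubs, face: down, row: 5, pile: 2] → row = 5 → Match.
[rank: 6, suit: clubs, face: up, row: 3, pile: 5] → row = 3 → No match.
[rank: 1, suit: hearts, face: down, row: 5, pile: 6] → row = 5 → Match.
[rank: 10, suit: hearts, face: up, row: 2, pile: 7] → row = 2 → No match.
[rank: 6, suit: diamonds, face: up, row: 2, pile: 2] → row = 2 → No match.

Match, No match, Match, No match, No match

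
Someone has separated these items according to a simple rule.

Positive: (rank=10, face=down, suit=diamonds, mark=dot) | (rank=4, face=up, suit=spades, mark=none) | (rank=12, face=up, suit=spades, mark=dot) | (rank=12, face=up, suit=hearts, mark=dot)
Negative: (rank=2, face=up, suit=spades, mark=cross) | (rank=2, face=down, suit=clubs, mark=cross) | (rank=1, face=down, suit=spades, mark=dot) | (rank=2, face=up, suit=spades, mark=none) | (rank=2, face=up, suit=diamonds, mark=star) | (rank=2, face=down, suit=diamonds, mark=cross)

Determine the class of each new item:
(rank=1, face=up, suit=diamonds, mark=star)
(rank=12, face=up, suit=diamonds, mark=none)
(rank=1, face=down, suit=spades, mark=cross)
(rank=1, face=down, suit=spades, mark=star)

The simplest hypothesis consistent with all the labels is: rank ≥ 4.
(rank=1, face=up, suit=diamonds, mark=star) — rank = 1, hence Negative. (rank=12, face=up, suit=diamonds, mark=none) — rank = 12, hence Positive. (rank=1, face=down, suit=spades, mark=cross) — rank = 1, hence Negative. (rank=1, face=down, suit=spades, mark=star) — rank = 1, hence Negative.

Negative, Positive, Negative, Negative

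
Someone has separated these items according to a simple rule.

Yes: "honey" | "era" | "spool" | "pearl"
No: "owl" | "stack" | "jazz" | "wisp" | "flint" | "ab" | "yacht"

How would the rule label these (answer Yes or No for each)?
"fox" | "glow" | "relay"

No, No, Yes

The rule appears to be: has ≥ 2 vowels.
"fox" — 1 vowel, hence No. "glow" — 1 vowel, hence No. "relay" — 2 vowels, hence Yes.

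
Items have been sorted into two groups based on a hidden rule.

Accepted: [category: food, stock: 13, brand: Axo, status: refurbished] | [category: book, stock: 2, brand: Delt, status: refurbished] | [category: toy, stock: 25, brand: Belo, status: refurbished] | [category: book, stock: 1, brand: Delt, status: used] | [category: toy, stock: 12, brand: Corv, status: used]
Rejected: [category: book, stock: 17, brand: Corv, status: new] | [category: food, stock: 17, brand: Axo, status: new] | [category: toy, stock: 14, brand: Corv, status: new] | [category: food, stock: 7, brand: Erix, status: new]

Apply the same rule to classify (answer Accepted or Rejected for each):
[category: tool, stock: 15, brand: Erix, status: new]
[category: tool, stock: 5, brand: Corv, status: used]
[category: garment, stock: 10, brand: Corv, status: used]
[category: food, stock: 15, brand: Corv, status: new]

Rejected, Accepted, Accepted, Rejected

The pattern is that an item is 'Accepted' exactly when: status is not new.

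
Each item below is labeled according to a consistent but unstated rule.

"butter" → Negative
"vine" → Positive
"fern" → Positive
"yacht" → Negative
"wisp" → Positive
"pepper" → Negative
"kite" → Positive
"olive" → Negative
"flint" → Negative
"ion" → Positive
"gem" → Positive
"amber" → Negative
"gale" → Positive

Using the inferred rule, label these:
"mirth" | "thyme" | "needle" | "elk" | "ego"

Negative, Negative, Negative, Positive, Positive

The distinguishing property — length ≤ 4 — holds for all the 'Positive' cases and none of the 'Negative' cases.
"mirth": Negative (length 5).
"thyme": Negative (length 5).
"needle": Negative (length 6).
"elk": Positive (length 3).
"ego": Positive (length 3).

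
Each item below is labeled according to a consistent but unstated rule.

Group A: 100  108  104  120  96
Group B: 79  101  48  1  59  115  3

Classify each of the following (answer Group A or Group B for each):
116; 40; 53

Group A, Group B, Group B

The pattern is that an item is 'Group A' exactly when: even AND at least 59.
116: 116 is even, 116 ≥ 59, fits → Group A. 40: 40 is even, 40 < 59, does not pass → Group B. 53: 53 is odd, 53 < 59, does not pass → Group B.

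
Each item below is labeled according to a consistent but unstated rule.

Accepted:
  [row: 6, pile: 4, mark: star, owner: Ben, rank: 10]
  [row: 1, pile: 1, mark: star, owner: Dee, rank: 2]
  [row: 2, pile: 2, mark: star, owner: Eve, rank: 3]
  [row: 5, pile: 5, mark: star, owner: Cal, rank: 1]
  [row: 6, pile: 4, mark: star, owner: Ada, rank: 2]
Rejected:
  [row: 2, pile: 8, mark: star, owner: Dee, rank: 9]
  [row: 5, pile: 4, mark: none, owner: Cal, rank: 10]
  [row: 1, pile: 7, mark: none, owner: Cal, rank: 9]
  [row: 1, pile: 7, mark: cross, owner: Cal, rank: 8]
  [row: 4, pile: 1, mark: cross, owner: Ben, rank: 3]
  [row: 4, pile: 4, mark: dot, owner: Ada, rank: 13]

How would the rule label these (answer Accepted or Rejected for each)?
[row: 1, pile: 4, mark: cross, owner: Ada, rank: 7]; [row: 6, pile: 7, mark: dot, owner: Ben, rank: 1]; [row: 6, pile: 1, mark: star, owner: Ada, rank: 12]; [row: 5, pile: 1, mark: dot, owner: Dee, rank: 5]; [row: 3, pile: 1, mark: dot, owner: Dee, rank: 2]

The rule appears to be: mark is star AND pile ≤ 5.
[row: 1, pile: 4, mark: cross, owner: Ada, rank: 7]: Rejected (mark is cross, pile = 4).
[row: 6, pile: 7, mark: dot, owner: Ben, rank: 1]: Rejected (mark is dot, pile = 7).
[row: 6, pile: 1, mark: star, owner: Ada, rank: 12]: Accepted (mark is star, pile = 1).
[row: 5, pile: 1, mark: dot, owner: Dee, rank: 5]: Rejected (mark is dot, pile = 1).
[row: 3, pile: 1, mark: dot, owner: Dee, rank: 2]: Rejected (mark is dot, pile = 1).

Rejected, Rejected, Accepted, Rejected, Rejected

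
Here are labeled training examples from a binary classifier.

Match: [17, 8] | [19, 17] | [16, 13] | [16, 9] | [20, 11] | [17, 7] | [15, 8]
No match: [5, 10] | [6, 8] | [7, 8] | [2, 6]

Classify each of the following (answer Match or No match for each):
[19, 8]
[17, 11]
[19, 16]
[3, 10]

Match, Match, Match, No match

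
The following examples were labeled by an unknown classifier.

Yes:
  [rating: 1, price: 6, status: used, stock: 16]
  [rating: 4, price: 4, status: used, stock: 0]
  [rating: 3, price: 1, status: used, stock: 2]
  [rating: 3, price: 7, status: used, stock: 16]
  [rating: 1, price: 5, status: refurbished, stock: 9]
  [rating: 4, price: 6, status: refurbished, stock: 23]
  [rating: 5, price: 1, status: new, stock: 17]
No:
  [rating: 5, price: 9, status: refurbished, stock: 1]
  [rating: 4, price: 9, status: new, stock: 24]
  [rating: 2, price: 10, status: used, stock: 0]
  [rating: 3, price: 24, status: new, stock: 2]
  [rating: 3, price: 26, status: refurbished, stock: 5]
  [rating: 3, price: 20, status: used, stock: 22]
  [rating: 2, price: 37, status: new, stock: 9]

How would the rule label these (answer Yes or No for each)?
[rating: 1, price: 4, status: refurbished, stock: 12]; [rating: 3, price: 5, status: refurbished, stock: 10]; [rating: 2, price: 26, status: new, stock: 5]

Yes, Yes, No

The classifier is using: price ≤ 7.
[rating: 1, price: 4, status: refurbished, stock: 12] — price = 4, hence Yes. [rating: 3, price: 5, status: refurbished, stock: 10] — price = 5, hence Yes. [rating: 2, price: 26, status: new, stock: 5] — price = 26, hence No.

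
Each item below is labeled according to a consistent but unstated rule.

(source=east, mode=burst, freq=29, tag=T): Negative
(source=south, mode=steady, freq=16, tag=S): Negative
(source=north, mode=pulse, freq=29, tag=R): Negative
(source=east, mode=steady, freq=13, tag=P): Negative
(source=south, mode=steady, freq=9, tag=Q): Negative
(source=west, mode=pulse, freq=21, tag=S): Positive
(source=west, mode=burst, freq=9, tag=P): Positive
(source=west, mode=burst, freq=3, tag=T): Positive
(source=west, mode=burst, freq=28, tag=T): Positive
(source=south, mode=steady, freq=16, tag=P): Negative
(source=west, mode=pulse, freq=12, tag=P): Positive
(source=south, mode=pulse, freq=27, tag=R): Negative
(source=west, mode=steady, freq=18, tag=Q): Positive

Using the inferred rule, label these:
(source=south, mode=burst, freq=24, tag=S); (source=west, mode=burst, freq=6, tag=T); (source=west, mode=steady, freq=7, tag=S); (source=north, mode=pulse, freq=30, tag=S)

Negative, Positive, Positive, Negative

The simplest hypothesis consistent with all the labels is: source is west.
(source=south, mode=burst, freq=24, tag=S) — source is south, hence Negative. (source=west, mode=burst, freq=6, tag=T) — source is west, hence Positive. (source=west, mode=steady, freq=7, tag=S) — source is west, hence Positive. (source=north, mode=pulse, freq=30, tag=S) — source is north, hence Negative.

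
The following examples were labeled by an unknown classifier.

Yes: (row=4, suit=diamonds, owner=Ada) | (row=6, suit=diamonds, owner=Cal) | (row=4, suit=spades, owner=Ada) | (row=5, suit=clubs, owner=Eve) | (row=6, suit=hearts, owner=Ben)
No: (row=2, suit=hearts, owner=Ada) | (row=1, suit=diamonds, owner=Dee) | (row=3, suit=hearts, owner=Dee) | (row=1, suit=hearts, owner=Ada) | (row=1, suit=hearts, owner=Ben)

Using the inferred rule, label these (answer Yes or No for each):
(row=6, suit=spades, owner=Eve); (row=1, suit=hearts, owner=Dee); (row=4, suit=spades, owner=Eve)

Yes, No, Yes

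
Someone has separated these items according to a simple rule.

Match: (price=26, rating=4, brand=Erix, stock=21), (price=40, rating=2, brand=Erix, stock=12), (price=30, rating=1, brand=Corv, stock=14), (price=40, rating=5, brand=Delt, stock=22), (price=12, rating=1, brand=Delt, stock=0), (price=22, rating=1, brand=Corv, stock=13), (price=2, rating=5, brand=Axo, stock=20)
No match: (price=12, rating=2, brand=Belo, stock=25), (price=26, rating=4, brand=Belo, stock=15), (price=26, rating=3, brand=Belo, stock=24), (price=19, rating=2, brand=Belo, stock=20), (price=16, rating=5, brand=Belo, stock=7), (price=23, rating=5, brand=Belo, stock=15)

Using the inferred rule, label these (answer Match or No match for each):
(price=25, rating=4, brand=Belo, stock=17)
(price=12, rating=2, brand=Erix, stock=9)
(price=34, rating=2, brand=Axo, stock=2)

No match, Match, Match

The pattern is that an item is 'Match' exactly when: brand is not Belo.
(price=25, rating=4, brand=Belo, stock=17): brand is Belo, doesn't qualify → No match.
(price=12, rating=2, brand=Erix, stock=9): brand is Erix, fits → Match.
(price=34, rating=2, brand=Axo, stock=2): brand is Axo, fits → Match.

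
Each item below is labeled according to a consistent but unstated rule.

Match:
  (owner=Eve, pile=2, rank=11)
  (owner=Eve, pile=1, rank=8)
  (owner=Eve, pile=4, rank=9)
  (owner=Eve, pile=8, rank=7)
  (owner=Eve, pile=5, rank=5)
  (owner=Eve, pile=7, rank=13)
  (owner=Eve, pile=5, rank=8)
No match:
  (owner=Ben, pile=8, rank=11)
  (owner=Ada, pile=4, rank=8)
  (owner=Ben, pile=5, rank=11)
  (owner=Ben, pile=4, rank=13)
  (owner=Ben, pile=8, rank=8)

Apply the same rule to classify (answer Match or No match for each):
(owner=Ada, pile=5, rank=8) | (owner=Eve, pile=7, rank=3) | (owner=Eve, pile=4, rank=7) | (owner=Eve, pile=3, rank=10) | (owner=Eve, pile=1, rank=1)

No match, Match, Match, Match, Match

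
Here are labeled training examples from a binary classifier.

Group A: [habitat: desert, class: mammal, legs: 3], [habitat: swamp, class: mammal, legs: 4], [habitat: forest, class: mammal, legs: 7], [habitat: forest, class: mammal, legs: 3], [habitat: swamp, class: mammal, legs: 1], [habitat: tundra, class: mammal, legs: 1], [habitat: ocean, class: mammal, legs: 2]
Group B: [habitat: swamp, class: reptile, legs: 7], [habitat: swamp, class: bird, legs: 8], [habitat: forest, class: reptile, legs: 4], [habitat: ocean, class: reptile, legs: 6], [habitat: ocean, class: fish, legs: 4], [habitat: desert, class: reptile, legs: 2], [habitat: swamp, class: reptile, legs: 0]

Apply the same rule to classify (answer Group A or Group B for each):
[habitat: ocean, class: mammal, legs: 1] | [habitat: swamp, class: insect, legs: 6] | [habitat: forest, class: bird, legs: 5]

A rule that fits every label: class is mammal — true of each 'Group A' example, false of each 'Group B' one.
[habitat: ocean, class: mammal, legs: 1] → class is mammal → Group A.
[habitat: swamp, class: insect, legs: 6] → class is insect → Group B.
[habitat: forest, class: bird, legs: 5] → class is bird → Group B.

Group A, Group B, Group B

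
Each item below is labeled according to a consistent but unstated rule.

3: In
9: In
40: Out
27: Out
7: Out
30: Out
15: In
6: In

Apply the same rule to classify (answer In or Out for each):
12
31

All 'In' examples share one property — multiple of 3 AND at most 15 — and every 'Out' example lacks it.
12: 12 = 3·4, 12 ≤ 15 — matches, so In.
31: 31 = 3·10 + 1, 31 > 15 — does not fit, so Out.

In, Out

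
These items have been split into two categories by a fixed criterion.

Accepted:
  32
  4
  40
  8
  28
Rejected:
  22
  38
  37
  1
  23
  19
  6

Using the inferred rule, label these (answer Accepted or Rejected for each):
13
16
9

'Accepted' ⟺ multiple of 4.
13: 13 = 4·3 + 1, fails the rule → Rejected. 16: 16 = 4·4, has this property → Accepted. 9: 9 = 4·2 + 1, fails the rule → Rejected.

Rejected, Accepted, Rejected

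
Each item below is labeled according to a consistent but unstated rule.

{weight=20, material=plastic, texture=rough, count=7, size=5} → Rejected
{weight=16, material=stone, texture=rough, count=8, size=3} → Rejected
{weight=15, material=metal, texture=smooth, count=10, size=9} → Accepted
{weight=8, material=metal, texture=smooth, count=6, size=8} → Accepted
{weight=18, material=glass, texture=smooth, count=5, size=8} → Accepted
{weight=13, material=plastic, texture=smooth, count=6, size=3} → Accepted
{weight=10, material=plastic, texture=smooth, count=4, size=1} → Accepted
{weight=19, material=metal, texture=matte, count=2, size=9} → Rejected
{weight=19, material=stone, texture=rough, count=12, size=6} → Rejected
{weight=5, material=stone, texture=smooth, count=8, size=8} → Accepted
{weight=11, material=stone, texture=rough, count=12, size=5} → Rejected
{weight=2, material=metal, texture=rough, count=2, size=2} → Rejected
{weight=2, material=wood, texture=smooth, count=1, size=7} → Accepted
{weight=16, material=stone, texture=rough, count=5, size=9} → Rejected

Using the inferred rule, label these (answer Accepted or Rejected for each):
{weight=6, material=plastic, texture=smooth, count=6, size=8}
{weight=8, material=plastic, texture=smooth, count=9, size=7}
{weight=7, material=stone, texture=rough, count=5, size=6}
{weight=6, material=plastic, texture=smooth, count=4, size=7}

Accepted, Accepted, Rejected, Accepted

The rule appears to be: texture is smooth.
{weight=6, material=plastic, texture=smooth, count=6, size=8}: texture is smooth — matches, so Accepted. {weight=8, material=plastic, texture=smooth, count=9, size=7}: texture is smooth — matches, so Accepted. {weight=7, material=stone, texture=rough, count=5, size=6}: texture is rough — does not pass, so Rejected. {weight=6, material=plastic, texture=smooth, count=4, size=7}: texture is smooth — matches, so Accepted.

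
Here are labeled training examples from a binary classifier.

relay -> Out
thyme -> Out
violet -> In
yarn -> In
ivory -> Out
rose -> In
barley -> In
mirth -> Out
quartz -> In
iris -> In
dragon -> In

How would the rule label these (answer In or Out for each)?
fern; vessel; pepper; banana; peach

The classifier is using: even length.
In: fern, since length 4.
In: vessel, since length 6.
In: pepper, since length 6.
In: banana, since length 6.
Out: peach, since length 5.

In, In, In, In, Out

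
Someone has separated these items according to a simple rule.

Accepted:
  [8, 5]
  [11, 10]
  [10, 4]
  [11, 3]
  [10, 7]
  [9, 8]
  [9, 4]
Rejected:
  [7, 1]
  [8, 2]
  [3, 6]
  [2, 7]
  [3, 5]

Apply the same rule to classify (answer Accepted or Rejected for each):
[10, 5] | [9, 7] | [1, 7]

Accepted, Accepted, Rejected

The simplest hypothesis consistent with all the labels is: sum ≥ 13.
[10, 5] — 10+5 = 15, hence Accepted. [9, 7] — 9+7 = 16, hence Accepted. [1, 7] — 1+7 = 8, hence Rejected.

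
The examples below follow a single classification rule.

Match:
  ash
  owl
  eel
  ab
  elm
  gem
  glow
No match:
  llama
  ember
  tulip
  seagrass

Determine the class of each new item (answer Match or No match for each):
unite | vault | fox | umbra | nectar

Every 'Match' example satisfies: length ≤ 4. None of the 'No match' examples do.
unite → length 5 → No match. vault → length 5 → No match. fox → length 3 → Match. umbra → length 5 → No match. nectar → length 6 → No match.

No match, No match, Match, No match, No match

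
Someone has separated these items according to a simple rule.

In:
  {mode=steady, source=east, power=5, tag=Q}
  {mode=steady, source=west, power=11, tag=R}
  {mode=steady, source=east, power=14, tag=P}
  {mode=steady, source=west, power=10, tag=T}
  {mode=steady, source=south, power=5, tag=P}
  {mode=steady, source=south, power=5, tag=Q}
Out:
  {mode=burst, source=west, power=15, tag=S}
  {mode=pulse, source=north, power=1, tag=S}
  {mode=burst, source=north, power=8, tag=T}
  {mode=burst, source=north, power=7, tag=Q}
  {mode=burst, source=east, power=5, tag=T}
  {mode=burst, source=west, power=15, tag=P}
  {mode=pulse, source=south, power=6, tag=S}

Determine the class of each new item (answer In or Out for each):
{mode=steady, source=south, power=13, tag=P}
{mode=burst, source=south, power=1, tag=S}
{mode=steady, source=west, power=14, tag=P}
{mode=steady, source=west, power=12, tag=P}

In, Out, In, In

Checking candidate rules against both groups, what survives is: mode is steady.
{mode=steady, source=south, power=13, tag=P}: mode is steady — checks out, so In.
{mode=burst, source=south, power=1, tag=S}: mode is burst — lacks this property, so Out.
{mode=steady, source=west, power=14, tag=P}: mode is steady — checks out, so In.
{mode=steady, source=west, power=12, tag=P}: mode is steady — checks out, so In.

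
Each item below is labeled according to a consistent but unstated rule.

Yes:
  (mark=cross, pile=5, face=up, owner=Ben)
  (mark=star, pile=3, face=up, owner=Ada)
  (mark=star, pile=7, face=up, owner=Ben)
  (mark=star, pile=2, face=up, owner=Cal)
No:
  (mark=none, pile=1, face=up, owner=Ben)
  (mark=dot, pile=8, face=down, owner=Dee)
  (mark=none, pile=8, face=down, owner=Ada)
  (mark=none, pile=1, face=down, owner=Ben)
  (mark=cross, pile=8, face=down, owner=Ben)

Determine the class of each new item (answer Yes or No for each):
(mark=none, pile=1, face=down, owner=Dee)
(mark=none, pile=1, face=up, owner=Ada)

No, No

The rule appears to be: face is up AND pile ≥ 2.
(mark=none, pile=1, face=down, owner=Dee) → face is down, pile = 1 → No. (mark=none, pile=1, face=up, owner=Ada) → face is up, pile = 1 → No.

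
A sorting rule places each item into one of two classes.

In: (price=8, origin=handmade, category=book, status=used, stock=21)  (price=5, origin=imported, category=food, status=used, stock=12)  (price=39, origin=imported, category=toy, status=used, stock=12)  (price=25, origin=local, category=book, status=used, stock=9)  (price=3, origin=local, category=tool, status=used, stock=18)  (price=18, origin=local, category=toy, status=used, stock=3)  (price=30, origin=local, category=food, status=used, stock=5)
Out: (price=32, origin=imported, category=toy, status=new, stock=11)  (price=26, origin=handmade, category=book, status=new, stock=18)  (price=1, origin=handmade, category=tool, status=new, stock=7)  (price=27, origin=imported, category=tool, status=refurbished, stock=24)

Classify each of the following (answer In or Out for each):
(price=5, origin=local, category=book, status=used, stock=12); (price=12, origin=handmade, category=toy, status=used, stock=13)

In, In

The distinguishing property — status is used — holds for all the 'In' cases and none of the 'Out' cases.
(price=5, origin=local, category=book, status=used, stock=12): status is used — matches, so In.
(price=12, origin=handmade, category=toy, status=used, stock=13): status is used — matches, so In.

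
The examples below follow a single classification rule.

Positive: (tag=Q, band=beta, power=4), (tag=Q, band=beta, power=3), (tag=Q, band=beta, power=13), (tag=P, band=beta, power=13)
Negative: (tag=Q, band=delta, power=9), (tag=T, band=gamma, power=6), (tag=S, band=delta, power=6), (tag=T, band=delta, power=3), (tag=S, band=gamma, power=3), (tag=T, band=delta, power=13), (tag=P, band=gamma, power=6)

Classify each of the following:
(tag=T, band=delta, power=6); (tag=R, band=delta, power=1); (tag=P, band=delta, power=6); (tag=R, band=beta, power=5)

Negative, Negative, Negative, Positive

All 'Positive' examples share one property — band is beta — and every 'Negative' example lacks it.
(tag=T, band=delta, power=6): Negative (band is delta). (tag=R, band=delta, power=1): Negative (band is delta). (tag=P, band=delta, power=6): Negative (band is delta). (tag=R, band=beta, power=5): Positive (band is beta).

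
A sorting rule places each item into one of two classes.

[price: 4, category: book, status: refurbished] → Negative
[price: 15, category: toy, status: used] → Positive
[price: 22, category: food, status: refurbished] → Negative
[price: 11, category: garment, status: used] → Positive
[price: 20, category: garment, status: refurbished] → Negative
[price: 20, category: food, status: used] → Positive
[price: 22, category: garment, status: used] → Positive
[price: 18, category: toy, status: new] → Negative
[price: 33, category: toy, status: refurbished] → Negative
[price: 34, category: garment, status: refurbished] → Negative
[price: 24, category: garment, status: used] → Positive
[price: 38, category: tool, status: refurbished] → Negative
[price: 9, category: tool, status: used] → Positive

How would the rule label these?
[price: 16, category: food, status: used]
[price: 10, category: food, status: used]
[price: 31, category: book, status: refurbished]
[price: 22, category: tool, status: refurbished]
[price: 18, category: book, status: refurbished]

Positive, Positive, Negative, Negative, Negative

Every 'Positive' example satisfies: status is used. None of the 'Negative' examples do.
Positive: [price: 16, category: food, status: used], since status is used.
Positive: [price: 10, category: food, status: used], since status is used.
Negative: [price: 31, category: book, status: refurbished], since status is refurbished.
Negative: [price: 22, category: tool, status: refurbished], since status is refurbished.
Negative: [price: 18, category: book, status: refurbished], since status is refurbished.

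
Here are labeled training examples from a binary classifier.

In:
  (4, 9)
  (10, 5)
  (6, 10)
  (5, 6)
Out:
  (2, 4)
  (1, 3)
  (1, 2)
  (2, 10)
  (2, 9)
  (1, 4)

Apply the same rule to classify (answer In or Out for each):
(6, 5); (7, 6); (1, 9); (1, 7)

In, In, Out, Out

The classifier is using: first ≥ 3.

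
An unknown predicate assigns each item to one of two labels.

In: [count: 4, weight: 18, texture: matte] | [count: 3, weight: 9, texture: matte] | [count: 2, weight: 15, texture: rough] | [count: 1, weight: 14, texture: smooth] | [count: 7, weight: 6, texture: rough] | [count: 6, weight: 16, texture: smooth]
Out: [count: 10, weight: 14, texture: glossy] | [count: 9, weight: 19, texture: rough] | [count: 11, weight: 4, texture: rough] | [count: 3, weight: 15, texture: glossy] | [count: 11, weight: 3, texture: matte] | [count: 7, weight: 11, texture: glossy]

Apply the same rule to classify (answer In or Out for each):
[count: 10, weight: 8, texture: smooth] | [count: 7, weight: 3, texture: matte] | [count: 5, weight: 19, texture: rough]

Out, In, In

'In' ⟺ texture is not glossy AND count ≤ 7.
[count: 10, weight: 8, texture: smooth] — texture is smooth, count = 10, hence Out. [count: 7, weight: 3, texture: matte] — texture is matte, count = 7, hence In. [count: 5, weight: 19, texture: rough] — texture is rough, count = 5, hence In.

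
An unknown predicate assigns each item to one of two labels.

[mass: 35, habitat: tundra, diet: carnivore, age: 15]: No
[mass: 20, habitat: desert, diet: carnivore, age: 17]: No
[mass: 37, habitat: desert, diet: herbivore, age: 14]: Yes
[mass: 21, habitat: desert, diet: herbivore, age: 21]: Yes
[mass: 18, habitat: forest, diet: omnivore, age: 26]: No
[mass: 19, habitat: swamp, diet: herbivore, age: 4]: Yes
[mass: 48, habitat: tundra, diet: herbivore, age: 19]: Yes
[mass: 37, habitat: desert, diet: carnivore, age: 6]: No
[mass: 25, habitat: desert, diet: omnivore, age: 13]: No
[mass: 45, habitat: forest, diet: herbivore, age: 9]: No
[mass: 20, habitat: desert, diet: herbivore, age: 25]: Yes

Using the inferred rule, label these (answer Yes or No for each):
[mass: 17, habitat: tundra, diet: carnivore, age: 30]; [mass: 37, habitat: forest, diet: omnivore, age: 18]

The common property of the 'Yes' items is: diet is herbivore AND age ≠ 9. No 'No' item has it.

No, No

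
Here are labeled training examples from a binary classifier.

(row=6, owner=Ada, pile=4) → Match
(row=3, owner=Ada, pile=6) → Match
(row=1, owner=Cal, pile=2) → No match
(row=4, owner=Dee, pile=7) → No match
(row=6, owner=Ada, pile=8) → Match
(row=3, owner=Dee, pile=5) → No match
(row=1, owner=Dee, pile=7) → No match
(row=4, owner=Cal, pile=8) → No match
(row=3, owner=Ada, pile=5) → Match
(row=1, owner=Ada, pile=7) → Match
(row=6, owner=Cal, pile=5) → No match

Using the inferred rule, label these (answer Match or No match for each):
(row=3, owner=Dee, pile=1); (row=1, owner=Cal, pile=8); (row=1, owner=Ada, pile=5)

No match, No match, Match

One predicate separates the groups cleanly: owner is Ada.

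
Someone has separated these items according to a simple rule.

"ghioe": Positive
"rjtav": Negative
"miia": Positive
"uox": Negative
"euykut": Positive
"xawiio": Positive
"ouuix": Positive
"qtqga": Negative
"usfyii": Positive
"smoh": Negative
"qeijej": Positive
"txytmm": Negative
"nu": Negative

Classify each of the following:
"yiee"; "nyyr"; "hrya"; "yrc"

The rule appears to be: has ≥ 3 vowels.

Positive, Negative, Negative, Negative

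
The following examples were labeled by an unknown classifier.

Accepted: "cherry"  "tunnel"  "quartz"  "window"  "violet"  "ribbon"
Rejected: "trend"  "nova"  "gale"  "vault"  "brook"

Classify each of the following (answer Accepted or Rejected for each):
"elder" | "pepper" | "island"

A rule that fits every label: length 6 — true of each 'Accepted' example, false of each 'Rejected' one.
"elder": length 5 — does not fit, so Rejected.
"pepper": length 6 — satisfies this, so Accepted.
"island": length 6 — satisfies this, so Accepted.

Rejected, Accepted, Accepted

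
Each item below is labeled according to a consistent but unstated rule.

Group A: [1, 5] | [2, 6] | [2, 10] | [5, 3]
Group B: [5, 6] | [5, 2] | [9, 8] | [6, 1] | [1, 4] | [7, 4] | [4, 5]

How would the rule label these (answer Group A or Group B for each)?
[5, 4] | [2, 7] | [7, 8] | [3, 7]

'Group A' ⟺ sum is even.
[5, 4]: 5+4 = 9, lacks this property → Group B. [2, 7]: 2+7 = 9, lacks this property → Group B. [7, 8]: 7+8 = 15, lacks this property → Group B. [3, 7]: 3+7 = 10, fits → Group A.

Group B, Group B, Group B, Group A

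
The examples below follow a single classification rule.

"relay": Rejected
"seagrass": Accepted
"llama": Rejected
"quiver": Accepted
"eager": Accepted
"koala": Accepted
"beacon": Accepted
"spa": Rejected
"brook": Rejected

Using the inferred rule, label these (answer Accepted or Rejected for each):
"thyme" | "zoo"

Rejected, Rejected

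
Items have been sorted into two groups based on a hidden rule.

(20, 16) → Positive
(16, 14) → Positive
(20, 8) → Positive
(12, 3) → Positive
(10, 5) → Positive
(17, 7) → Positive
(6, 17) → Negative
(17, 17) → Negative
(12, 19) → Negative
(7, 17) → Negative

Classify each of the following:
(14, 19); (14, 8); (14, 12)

The simplest hypothesis consistent with all the labels is: first > second.
Negative: (14, 19), since 14 < 19.
Positive: (14, 8), since 14 > 8.
Positive: (14, 12), since 14 > 12.

Negative, Positive, Positive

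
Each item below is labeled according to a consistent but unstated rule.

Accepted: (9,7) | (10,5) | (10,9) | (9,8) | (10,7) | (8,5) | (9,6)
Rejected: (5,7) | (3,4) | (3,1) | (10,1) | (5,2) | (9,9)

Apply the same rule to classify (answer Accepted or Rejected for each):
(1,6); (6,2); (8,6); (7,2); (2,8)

The distinguishing property — first > second AND sum ≥ 12 — holds for all the 'Accepted' cases and none of the 'Rejected' cases.
(1,6) — 1 < 6, 1+6 = 7, hence Rejected.
(6,2) — 6 > 2, 6+2 = 8, hence Rejected.
(8,6) — 8 > 6, 8+6 = 14, hence Accepted.
(7,2) — 7 > 2, 7+2 = 9, hence Rejected.
(2,8) — 2 < 8, 2+8 = 10, hence Rejected.

Rejected, Rejected, Accepted, Rejected, Rejected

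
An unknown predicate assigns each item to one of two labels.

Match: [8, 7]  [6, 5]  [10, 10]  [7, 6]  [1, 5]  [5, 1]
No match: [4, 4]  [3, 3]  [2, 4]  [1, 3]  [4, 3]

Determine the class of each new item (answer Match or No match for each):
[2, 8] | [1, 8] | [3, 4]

The pattern is that an item is 'Match' exactly when: max ≥ 5.

Match, Match, No match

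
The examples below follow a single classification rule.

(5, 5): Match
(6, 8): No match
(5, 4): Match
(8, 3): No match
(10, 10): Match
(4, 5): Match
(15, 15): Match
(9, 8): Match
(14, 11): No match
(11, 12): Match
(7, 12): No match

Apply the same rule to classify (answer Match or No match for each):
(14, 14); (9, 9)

Match, Match

'Match' ⟺ |first − second| ≤ 1.
(14, 14): Match (|14−14| = 0).
(9, 9): Match (|9−9| = 0).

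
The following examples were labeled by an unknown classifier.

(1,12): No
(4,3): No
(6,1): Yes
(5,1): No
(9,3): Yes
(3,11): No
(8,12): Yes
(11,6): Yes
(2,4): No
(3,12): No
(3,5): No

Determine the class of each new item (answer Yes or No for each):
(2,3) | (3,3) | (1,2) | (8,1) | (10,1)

The simplest hypothesis consistent with all the labels is: first ≥ 6.

No, No, No, Yes, Yes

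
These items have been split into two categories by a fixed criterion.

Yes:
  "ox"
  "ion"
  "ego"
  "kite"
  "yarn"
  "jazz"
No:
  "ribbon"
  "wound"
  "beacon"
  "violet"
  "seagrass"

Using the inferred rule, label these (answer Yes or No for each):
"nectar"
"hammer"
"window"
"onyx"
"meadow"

The rule appears to be: length ≤ 4.
No: "nectar", since length 6.
No: "hammer", since length 6.
No: "window", since length 6.
Yes: "onyx", since length 4.
No: "meadow", since length 6.

No, No, No, Yes, No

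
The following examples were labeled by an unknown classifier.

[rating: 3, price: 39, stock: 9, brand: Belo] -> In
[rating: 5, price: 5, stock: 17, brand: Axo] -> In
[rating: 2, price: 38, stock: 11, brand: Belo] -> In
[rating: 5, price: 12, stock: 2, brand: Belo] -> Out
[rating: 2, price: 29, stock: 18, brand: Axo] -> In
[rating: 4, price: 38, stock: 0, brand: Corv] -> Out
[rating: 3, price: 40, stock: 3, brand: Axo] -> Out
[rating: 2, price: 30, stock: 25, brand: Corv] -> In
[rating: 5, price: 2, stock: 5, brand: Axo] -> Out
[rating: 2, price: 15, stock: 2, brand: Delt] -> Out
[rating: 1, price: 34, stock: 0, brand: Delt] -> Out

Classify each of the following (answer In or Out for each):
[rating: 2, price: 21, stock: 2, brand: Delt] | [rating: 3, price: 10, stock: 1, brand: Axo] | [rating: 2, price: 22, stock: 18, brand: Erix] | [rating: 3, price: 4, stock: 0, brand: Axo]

Out, Out, In, Out

The distinguishing property — stock ≥ 9 — holds for all the 'In' cases and none of the 'Out' cases.
[rating: 2, price: 21, stock: 2, brand: Delt] → stock = 2 → Out. [rating: 3, price: 10, stock: 1, brand: Axo] → stock = 1 → Out. [rating: 2, price: 22, stock: 18, brand: Erix] → stock = 18 → In. [rating: 3, price: 4, stock: 0, brand: Axo] → stock = 0 → Out.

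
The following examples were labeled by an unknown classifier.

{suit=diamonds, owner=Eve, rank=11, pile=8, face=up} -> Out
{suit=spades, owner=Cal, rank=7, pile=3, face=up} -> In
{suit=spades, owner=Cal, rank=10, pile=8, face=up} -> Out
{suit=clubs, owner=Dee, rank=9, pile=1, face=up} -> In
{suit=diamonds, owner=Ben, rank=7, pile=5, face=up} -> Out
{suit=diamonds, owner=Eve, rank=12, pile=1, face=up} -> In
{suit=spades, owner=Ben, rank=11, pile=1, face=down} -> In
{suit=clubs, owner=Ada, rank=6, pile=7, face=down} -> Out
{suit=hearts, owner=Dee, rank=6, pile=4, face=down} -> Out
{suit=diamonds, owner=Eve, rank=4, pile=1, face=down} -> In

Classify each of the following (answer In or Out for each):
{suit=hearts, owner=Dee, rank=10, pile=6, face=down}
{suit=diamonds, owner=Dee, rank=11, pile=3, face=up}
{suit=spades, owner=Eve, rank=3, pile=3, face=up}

A rule that fits every label: pile ≤ 3 — true of each 'In' example, false of each 'Out' one.
{suit=hearts, owner=Dee, rank=10, pile=6, face=down}: pile = 6 — does not satisfy this, so Out. {suit=diamonds, owner=Dee, rank=11, pile=3, face=up}: pile = 3 — checks out, so In. {suit=spades, owner=Eve, rank=3, pile=3, face=up}: pile = 3 — checks out, so In.

Out, In, In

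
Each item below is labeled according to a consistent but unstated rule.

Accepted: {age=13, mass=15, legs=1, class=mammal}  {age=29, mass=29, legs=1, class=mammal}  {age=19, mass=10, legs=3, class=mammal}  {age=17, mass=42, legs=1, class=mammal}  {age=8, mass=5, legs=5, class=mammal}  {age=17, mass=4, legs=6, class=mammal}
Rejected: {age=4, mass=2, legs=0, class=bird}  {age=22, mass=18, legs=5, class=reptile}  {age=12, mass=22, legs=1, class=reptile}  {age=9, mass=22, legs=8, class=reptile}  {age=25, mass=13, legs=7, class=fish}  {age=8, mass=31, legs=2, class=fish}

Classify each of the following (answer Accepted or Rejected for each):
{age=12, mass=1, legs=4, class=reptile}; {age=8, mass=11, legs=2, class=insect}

The rule appears to be: class is mammal.
{age=12, mass=1, legs=4, class=reptile}: Rejected (class is reptile).
{age=8, mass=11, legs=2, class=insect}: Rejected (class is insect).

Rejected, Rejected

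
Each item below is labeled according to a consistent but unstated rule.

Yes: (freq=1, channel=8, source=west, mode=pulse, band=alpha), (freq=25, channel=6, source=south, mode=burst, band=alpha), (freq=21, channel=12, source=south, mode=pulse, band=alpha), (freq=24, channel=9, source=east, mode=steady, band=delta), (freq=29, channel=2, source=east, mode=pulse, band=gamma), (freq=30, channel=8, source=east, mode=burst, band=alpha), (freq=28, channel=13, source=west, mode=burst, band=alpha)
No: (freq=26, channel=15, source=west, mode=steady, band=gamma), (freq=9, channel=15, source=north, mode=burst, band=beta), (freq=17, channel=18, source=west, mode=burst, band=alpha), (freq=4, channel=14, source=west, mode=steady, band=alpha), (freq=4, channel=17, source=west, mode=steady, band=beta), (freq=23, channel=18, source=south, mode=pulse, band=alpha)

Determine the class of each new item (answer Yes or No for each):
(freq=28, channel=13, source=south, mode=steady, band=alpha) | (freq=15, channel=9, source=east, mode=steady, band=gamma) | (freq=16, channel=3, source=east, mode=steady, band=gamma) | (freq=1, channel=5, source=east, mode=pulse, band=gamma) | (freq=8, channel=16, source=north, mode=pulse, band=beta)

Yes, Yes, Yes, Yes, No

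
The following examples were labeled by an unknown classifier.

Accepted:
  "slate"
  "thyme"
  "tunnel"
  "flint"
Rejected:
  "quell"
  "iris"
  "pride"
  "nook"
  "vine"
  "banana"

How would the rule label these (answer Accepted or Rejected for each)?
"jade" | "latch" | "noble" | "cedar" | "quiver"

Rejected, Accepted, Rejected, Rejected, Rejected

Checking candidate rules against both groups, what survives is: contains 't'.
"jade": no 't', lacks this property → Rejected. "latch": has 't', qualifies → Accepted. "noble": no 't', lacks this property → Rejected. "cedar": no 't', lacks this property → Rejected. "quiver": no 't', lacks this property → Rejected.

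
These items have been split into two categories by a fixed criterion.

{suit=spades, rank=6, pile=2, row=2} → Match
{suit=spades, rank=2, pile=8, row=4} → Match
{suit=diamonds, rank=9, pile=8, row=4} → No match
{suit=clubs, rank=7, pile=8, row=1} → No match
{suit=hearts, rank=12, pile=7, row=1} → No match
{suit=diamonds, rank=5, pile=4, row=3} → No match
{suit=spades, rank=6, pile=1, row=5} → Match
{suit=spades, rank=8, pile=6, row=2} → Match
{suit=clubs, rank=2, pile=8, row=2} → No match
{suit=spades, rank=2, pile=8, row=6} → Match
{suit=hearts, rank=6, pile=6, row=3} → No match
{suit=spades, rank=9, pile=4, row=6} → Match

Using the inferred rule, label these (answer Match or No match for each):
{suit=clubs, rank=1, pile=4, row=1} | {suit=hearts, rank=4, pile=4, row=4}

No match, No match

A rule that fits every label: suit is spades — true of each 'Match' example, false of each 'No match' one.
{suit=clubs, rank=1, pile=4, row=1}: suit is clubs, does not pass → No match. {suit=hearts, rank=4, pile=4, row=4}: suit is hearts, does not pass → No match.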